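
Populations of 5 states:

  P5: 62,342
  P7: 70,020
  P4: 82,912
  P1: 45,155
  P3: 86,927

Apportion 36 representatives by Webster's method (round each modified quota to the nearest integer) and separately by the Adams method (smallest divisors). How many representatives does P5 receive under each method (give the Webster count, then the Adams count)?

Webster: P5 6, P7 7, P4 9, P1 5, P3 9.
Adams: P5 7, P7 7, P4 8, P1 5, P3 9.
P5 gets 6 under Webster and 7 under Adams.

6 and 7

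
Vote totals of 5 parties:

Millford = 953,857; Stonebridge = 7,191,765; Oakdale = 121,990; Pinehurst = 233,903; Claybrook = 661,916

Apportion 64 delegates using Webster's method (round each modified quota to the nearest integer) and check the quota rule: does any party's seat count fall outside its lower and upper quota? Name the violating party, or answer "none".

Stonebridge

Standard quotas: Millford 6.662, Stonebridge 50.229, Oakdale 0.852, Pinehurst 1.634, Claybrook 4.623.
Webster allocation: Millford 7, Stonebridge 49, Oakdale 1, Pinehurst 2, Claybrook 5.
Stonebridge has quota 50.229 (lower 50, upper 51) but receives 49 — outside the quota interval.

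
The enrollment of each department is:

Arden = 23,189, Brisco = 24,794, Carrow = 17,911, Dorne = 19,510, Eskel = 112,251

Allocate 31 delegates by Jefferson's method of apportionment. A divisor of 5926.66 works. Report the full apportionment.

Arden: 3, Brisco: 4, Carrow: 3, Dorne: 3, Eskel: 18

With modified divisor 5926.66: modified quotas Arden 3.913, Brisco 4.183, Carrow 3.022, Dorne 3.292, Eskel 18.940.
Rounding down: Arden 3, Brisco 4, Carrow 3, Dorne 3, Eskel 18 (total 31).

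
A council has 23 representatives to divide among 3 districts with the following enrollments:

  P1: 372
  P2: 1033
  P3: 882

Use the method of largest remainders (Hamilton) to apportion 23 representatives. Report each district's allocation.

P1 4; P2 10; P3 9

Total 2287; standard divisor 2287/23 ≈ 99.435.
Standard quotas: P1 3.741, P2 10.389, P3 8.870.
Lower quotas: P1 3, P2 10, P3 8 (sum 21, leaving 2 seats).
Remainders in descending order: P3 0.870, P1 0.741, P2 0.389.
Largest remainders: P3, P1 receive the extra seats.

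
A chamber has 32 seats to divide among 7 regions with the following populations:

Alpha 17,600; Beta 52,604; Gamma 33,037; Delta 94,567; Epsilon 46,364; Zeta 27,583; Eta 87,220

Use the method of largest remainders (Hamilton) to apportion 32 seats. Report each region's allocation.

Total 358975; standard divisor 358975/32 ≈ 11217.969.
Standard quotas: Alpha 1.5689, Beta 4.6893, Gamma 2.9450, Delta 8.4300, Epsilon 4.1330, Zeta 2.4588, Eta 7.7750.
Lower quotas: Alpha 1, Beta 4, Gamma 2, Delta 8, Epsilon 4, Zeta 2, Eta 7 (sum 28, leaving 4 seats).
Remainders in descending order: Gamma 0.9450, Eta 0.7750, Beta 0.6893, Alpha 0.5689, Zeta 0.4588, Delta 0.4300, Epsilon 0.1330.
The surplus seats go to Gamma, Eta, Beta, Alpha.

Alpha=2, Beta=5, Gamma=3, Delta=8, Epsilon=4, Zeta=2, Eta=8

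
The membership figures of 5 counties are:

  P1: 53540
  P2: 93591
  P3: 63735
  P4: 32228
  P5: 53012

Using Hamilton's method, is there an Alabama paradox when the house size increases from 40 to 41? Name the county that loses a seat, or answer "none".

none

At 40 seats: P1 7, P2 13, P3 9, P4 4, P5 7.
At 41 seats: P1 7, P2 13, P3 9, P4 5, P5 7.
No county's allocation decreased.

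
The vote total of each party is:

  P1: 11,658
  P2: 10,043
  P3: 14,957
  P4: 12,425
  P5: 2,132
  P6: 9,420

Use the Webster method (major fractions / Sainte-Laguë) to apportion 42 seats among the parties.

Standard divisor 60635/42 ≈ 1443.69; standard quotas: P1 8.075, P2 6.956, P3 10.360, P4 8.606, P5 1.477, P6 6.525.
Rounding to the nearest integer gives P1 8, P2 7, P3 10, P4 9, P5 1, P6 7 — total 42, matching the house size, so no adjustment is needed.

P1: 8, P2: 7, P3: 10, P4: 9, P5: 1, P6: 7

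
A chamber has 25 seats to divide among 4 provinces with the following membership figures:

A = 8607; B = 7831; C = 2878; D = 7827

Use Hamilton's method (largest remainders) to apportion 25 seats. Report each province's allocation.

A 8, B 7, C 3, D 7

Standard divisor: 27143 ÷ 25 ≈ 1085.72.
Standard quotas: A 7.9275, B 7.2127, C 2.6508, D 7.2090.
Lower quotas: A 7, B 7, C 2, D 7 (sum 23, leaving 2 seats).
Remainders in descending order: A 0.9275, C 0.6508, B 0.2127, D 0.2090.
Largest remainders: A, C receive the extra seats.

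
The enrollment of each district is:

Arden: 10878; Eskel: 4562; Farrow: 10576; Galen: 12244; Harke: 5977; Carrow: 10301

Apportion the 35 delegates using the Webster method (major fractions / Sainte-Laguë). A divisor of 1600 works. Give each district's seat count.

With modified divisor 1600: modified quotas Arden 6.799, Eskel 2.851, Farrow 6.610, Galen 7.652, Harke 3.736, Carrow 6.438.
Rounding to the nearest integer: Arden 7, Eskel 3, Farrow 7, Galen 8, Harke 4, Carrow 6 (total 35).

Arden=7, Eskel=3, Farrow=7, Galen=8, Harke=4, Carrow=6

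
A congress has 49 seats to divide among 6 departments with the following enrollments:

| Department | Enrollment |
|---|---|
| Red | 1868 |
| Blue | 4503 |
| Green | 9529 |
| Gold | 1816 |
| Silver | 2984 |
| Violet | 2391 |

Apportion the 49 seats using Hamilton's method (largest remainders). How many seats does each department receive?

Standard divisor: 23091 ÷ 49 ≈ 471.245.
Standard quotas: Red 3.9640, Blue 9.5555, Green 20.2209, Gold 3.8536, Silver 6.3322, Violet 5.0738.
Lower quotas: Red 3, Blue 9, Green 20, Gold 3, Silver 6, Violet 5 (sum 46, leaving 3 seats).
Remainders in descending order: Red 0.9640, Gold 0.8536, Blue 0.5555, Silver 0.3322, Green 0.2209, Violet 0.0738.
The surplus seats go to Red, Gold, Blue.

Red 4; Blue 10; Green 20; Gold 4; Silver 6; Violet 5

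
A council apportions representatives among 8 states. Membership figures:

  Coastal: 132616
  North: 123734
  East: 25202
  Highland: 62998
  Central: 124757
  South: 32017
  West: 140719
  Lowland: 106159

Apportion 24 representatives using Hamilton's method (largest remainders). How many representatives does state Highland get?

Standard divisor: 748202 ÷ 24 ≈ 31175.083.
Standard quotas: Coastal 4.2539, North 3.9690, East 0.8084, Highland 2.0208, Central 4.0018, South 1.0270, West 4.5138, Lowland 3.4053.
Lower quotas: Coastal 4, North 3, East 0, Highland 2, Central 4, South 1, West 4, Lowland 3 (sum 21, leaving 3 seats).
Remainders in descending order: North 0.9690, East 0.8084, West 0.5138, Lowland 0.4053, Coastal 0.2539, South 0.0270, Highland 0.0208, Central 0.0018.
The surplus seats go to North, East, West.
Highland receives 2.

2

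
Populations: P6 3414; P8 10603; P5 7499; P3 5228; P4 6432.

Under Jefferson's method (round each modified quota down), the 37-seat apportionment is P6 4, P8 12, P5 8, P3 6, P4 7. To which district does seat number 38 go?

P5

Priority for the next seat is population ÷ (current seats + 1).
Priorities: P6 682.800, P8 815.615, P5 833.222, P3 746.857, P4 804.000.
Highest priority: P5.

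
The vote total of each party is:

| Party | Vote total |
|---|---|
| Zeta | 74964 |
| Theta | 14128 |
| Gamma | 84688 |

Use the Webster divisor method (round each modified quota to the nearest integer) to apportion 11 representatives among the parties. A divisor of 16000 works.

With modified divisor 16000: modified quotas Zeta 4.685, Theta 0.883, Gamma 5.293.
Rounding to the nearest integer: Zeta 5, Theta 1, Gamma 5 (total 11).

Zeta=5, Theta=1, Gamma=5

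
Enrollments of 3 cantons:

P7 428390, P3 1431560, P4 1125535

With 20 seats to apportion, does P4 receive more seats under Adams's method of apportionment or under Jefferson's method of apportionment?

Adams: P7 3, P3 9, P4 8.
Jefferson: P7 3, P3 10, P4 7.
P4 gets 8 under Adams and 7 under Jefferson.

Adams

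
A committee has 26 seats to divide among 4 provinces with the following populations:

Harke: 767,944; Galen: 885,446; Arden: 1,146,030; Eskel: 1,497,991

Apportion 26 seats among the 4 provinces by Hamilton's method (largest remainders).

The standard divisor is 4297411/26 ≈ 165285.038.
Standard quotas: Harke 4.6462, Galen 5.3571, Arden 6.9337, Eskel 9.0631.
Lower quotas: Harke 4, Galen 5, Arden 6, Eskel 9 (sum 24, leaving 2 seats).
Remainders in descending order: Arden 0.9337, Harke 0.6462, Galen 0.3571, Eskel 0.0631.
The surplus seats go to Arden, Harke.

Harke=5, Galen=5, Arden=7, Eskel=9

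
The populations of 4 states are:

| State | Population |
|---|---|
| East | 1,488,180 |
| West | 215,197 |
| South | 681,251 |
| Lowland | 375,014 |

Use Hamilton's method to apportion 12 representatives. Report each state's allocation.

Standard divisor: 2759642 ÷ 12 ≈ 229970.167.
Standard quotas: East 6.4712, West 0.9358, South 2.9623, Lowland 1.6307.
Lower quotas: East 6, West 0, South 2, Lowland 1 (sum 9, leaving 3 seats).
Remainders in descending order: South 0.9623, West 0.9358, Lowland 0.6307, East 0.4712.
Largest remainders: South, West, Lowland receive the extra seats.

East=6, West=1, South=3, Lowland=2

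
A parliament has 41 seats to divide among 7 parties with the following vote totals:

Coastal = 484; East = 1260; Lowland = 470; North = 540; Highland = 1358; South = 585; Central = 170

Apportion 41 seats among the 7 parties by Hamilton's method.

Coastal 4; East 11; Lowland 4; North 5; Highland 11; South 5; Central 1

Total 4867; standard divisor 4867/41 ≈ 118.707.
Standard quotas: Coastal 4.077, East 10.614, Lowland 3.959, North 4.549, Highland 11.440, South 4.928, Central 1.432.
Lower quotas: Coastal 4, East 10, Lowland 3, North 4, Highland 11, South 4, Central 1 (sum 37, leaving 4 seats).
Remainders in descending order: Lowland 0.959, South 0.928, East 0.614, North 0.549, Highland 0.440, Central 0.432, Coastal 0.077.
The surplus seats go to Lowland, South, East, North.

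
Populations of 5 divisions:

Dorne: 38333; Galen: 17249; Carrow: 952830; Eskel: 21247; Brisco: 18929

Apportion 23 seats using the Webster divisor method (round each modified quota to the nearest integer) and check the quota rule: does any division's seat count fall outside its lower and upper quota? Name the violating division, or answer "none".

Standard quotas: Dorne 0.841, Galen 0.378, Carrow 20.900, Eskel 0.466, Brisco 0.415.
Webster allocation: Dorne 1, Galen 0, Carrow 22, Eskel 0, Brisco 0.
Carrow has quota 20.900 (lower 20, upper 21) but receives 22 — outside the quota interval.

Carrow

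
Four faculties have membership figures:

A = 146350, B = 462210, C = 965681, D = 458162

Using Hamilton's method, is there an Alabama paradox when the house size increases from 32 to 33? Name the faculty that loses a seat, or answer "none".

At 32 seats: A 3, B 7, C 15, D 7.
At 33 seats: A 2, B 8, C 16, D 7.
A drops from 3 to 2.

A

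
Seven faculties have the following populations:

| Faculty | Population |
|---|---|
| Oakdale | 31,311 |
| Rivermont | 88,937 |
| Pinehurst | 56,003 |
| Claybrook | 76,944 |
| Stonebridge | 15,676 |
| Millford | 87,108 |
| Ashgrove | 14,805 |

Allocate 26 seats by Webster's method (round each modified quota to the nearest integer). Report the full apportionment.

Standard divisor 370784/26 ≈ 14260.923; standard quotas: Oakdale 2.196, Rivermont 6.236, Pinehurst 3.927, Claybrook 5.395, Stonebridge 1.099, Millford 6.108, Ashgrove 1.038.
Rounding to the nearest integer gives 2, 6, 4, 5, 1, 6, 1 = 25 seats, so the divisor must be adjusted.
With modified divisor 13800: modified quotas Oakdale 2.269, Rivermont 6.445, Pinehurst 4.058, Claybrook 5.576, Stonebridge 1.136, Millford 6.312, Ashgrove 1.073.
Rounding to the nearest integer: Oakdale 2, Rivermont 6, Pinehurst 4, Claybrook 6, Stonebridge 1, Millford 6, Ashgrove 1 (total 26).

Oakdale 2; Rivermont 6; Pinehurst 4; Claybrook 6; Stonebridge 1; Millford 6; Ashgrove 1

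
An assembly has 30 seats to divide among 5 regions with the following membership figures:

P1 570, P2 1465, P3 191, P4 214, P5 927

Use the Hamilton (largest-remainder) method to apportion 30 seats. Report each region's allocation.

P1 5, P2 13, P3 2, P4 2, P5 8

Total 3367; standard divisor 3367/30 ≈ 112.233.
Standard quotas: P1 5.079, P2 13.053, P3 1.702, P4 1.907, P5 8.260.
Lower quotas: P1 5, P2 13, P3 1, P4 1, P5 8 (sum 28, leaving 2 seats).
Remainders in descending order: P4 0.907, P3 0.702, P5 0.260, P1 0.079, P2 0.053.
The surplus seats go to P4, P3.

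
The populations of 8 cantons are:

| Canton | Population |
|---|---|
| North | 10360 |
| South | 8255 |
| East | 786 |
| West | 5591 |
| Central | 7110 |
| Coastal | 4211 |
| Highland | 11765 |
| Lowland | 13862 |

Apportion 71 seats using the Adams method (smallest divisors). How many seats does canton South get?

Standard divisor 61940/71 ≈ 872.394; standard quotas: North 11.875, South 9.462, East 0.901, West 6.409, Central 8.150, Coastal 4.827, Highland 13.486, Lowland 15.890.
Rounding up gives 12, 10, 1, 7, 9, 5, 14, 16 = 74 seats, so the divisor must be adjusted.
With modified divisor 920: modified quotas North 11.261, South 8.973, East 0.854, West 6.077, Central 7.728, Coastal 4.577, Highland 12.788, Lowland 15.067.
Rounding up: North 12, South 9, East 1, West 7, Central 8, Coastal 5, Highland 13, Lowland 16 (total 71).
South receives 9.

9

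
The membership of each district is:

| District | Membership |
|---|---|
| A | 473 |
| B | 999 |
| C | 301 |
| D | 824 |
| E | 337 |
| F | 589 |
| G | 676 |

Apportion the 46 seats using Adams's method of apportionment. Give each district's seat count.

A 5; B 11; C 4; D 9; E 4; F 6; G 7

Standard divisor 4199/46 ≈ 91.283; standard quotas: A 5.182, B 10.944, C 3.297, D 9.027, E 3.692, F 6.452, G 7.406.
Rounding up gives 6, 11, 4, 10, 4, 7, 8 = 50 seats, so the divisor must be adjusted.
With modified divisor 99: modified quotas A 4.778, B 10.091, C 3.040, D 8.323, E 3.404, F 5.949, G 6.828.
Rounding up: A 5, B 11, C 4, D 9, E 4, F 6, G 7 (total 46).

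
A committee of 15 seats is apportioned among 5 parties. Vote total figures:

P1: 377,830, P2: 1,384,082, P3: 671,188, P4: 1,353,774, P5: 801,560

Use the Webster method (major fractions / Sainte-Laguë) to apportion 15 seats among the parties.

Standard divisor 4588434/15 ≈ 305895.6; standard quotas: P1 1.235, P2 4.525, P3 2.194, P4 4.426, P5 2.620.
Rounding to the nearest integer gives P1 1, P2 5, P3 2, P4 4, P5 3 — total 15, matching the house size, so no adjustment is needed.

P1 1; P2 5; P3 2; P4 4; P5 3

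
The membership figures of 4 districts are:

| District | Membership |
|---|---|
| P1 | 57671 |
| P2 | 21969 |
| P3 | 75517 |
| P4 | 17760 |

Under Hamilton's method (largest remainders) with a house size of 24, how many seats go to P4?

2

Standard divisor: 172917 ÷ 24 ≈ 7204.875.
Standard quotas: P1 8.0044, P2 3.0492, P3 10.4814, P4 2.4650.
Lower quotas: P1 8, P2 3, P3 10, P4 2 (sum 23, leaving 1 seat).
Remainders in descending order: P3 0.4814, P4 0.4650, P2 0.0492, P1 0.0044.
Largest remainder: P3 receives the extra seat.
P4 receives 2.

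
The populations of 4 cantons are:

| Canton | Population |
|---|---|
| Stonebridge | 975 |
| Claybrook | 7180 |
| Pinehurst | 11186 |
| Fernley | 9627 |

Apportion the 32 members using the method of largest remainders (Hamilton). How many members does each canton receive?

Stonebridge 1; Claybrook 8; Pinehurst 12; Fernley 11

Total 28968; standard divisor 28968/32 ≈ 905.25.
Standard quotas: Stonebridge 1.0771, Claybrook 7.9315, Pinehurst 12.3568, Fernley 10.6346.
Lower quotas: Stonebridge 1, Claybrook 7, Pinehurst 12, Fernley 10 (sum 30, leaving 2 seats).
Remainders in descending order: Claybrook 0.9315, Fernley 0.6346, Pinehurst 0.3568, Stonebridge 0.0771.
Largest remainders: Claybrook, Fernley receive the extra seats.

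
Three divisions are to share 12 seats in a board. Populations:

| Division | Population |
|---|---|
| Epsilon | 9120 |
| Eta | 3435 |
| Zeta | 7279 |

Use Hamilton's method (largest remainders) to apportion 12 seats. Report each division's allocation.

Epsilon 6, Eta 2, Zeta 4

The standard divisor is 19834/12 ≈ 1652.833.
Standard quotas: Epsilon 5.5178, Eta 2.0782, Zeta 4.4040.
Lower quotas: Epsilon 5, Eta 2, Zeta 4 (sum 11, leaving 1 seat).
Remainders in descending order: Epsilon 0.5178, Zeta 0.4040, Eta 0.0782.
The surplus seat goes to Epsilon.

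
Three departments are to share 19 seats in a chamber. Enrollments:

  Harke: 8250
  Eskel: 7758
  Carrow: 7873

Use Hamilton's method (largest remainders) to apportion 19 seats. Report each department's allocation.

Standard divisor: 23881 ÷ 19 ≈ 1256.895.
Standard quotas: Harke 6.5638, Eskel 6.1724, Carrow 6.2638.
Lower quotas: Harke 6, Eskel 6, Carrow 6 (sum 18, leaving 1 seat).
Remainders in descending order: Harke 0.5638, Carrow 0.2638, Eskel 0.1724.
Largest remainder: Harke receives the extra seat.

Harke 7, Eskel 6, Carrow 6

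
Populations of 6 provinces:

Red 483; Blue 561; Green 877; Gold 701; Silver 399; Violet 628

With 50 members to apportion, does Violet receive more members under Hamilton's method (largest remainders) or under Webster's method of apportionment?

Webster

Hamilton: Red 7, Blue 8, Green 12, Gold 10, Silver 5, Violet 8.
Webster: Red 7, Blue 8, Green 12, Gold 9, Silver 5, Violet 9.
Violet gets 8 under Hamilton and 9 under Webster.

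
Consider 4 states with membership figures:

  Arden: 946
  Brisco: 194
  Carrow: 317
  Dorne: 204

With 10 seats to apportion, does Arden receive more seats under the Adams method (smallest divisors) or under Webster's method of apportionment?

Adams: Arden 5, Brisco 1, Carrow 2, Dorne 2.
Webster: Arden 6, Brisco 1, Carrow 2, Dorne 1.
Arden gets 5 under Adams and 6 under Webster.

Webster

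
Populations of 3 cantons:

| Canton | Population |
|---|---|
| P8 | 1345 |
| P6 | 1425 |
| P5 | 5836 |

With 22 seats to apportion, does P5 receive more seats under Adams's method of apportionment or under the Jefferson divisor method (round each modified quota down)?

Jefferson

Adams: P8 4, P6 4, P5 14.
Jefferson: P8 3, P6 3, P5 16.
P5 gets 14 under Adams and 16 under Jefferson.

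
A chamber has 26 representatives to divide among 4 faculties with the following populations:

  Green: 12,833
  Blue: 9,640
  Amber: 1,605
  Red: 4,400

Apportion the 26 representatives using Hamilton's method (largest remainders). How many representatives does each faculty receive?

The standard divisor is 28478/26 ≈ 1095.308.
Standard quotas: Green 11.7163, Blue 8.8012, Amber 1.4653, Red 4.0171.
Lower quotas: Green 11, Blue 8, Amber 1, Red 4 (sum 24, leaving 2 seats).
Remainders in descending order: Blue 0.8012, Green 0.7163, Amber 0.4653, Red 0.0171.
The surplus seats go to Blue, Green.

Green 12, Blue 9, Amber 1, Red 4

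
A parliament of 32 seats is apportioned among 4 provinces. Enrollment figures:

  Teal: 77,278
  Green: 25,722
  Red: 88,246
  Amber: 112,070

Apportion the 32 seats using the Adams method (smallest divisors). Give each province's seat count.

Standard divisor 303316/32 ≈ 9478.625; standard quotas: Teal 8.153, Green 2.714, Red 9.310, Amber 11.823.
Rounding up gives 9, 3, 10, 12 = 34 seats, so the divisor must be adjusted.
With modified divisor 10000: modified quotas Teal 7.728, Green 2.572, Red 8.825, Amber 11.207.
Rounding up: Teal 8, Green 3, Red 9, Amber 12 (total 32).

Teal 8; Green 3; Red 9; Amber 12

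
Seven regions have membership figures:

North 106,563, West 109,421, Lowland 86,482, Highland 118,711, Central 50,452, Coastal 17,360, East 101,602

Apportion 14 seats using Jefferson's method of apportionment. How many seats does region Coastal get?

Standard divisor 590591/14 ≈ 42185.071; standard quotas: North 2.526, West 2.594, Lowland 2.050, Highland 2.814, Central 1.196, Coastal 0.412, East 2.408.
Rounding down gives 2, 2, 2, 2, 1, 0, 2 = 11 seats, so the divisor must be adjusted.
With modified divisor 34700: modified quotas North 3.071, West 3.153, Lowland 2.492, Highland 3.421, Central 1.454, Coastal 0.500, East 2.928.
Rounding down: North 3, West 3, Lowland 2, Highland 3, Central 1, Coastal 0, East 2 (total 14).
Coastal receives 0.

0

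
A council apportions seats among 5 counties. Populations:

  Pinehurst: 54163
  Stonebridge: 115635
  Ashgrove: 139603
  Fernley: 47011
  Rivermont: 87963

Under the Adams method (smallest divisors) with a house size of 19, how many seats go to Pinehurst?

Standard divisor 444375/19 ≈ 23388.158; standard quotas: Pinehurst 2.316, Stonebridge 4.944, Ashgrove 5.969, Fernley 2.010, Rivermont 3.761.
Rounding up gives 3, 5, 6, 3, 4 = 21 seats, so the divisor must be adjusted.
With modified divisor 27500: modified quotas Pinehurst 1.970, Stonebridge 4.205, Ashgrove 5.076, Fernley 1.709, Rivermont 3.199.
Rounding up: Pinehurst 2, Stonebridge 5, Ashgrove 6, Fernley 2, Rivermont 4 (total 19).
Pinehurst receives 2.

2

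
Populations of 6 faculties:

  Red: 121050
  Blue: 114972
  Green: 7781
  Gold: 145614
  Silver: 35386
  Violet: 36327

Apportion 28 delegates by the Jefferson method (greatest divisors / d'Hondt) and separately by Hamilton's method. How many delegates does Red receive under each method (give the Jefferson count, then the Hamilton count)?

8 and 7

Jefferson: Red 8, Blue 7, Green 0, Gold 9, Silver 2, Violet 2.
Hamilton: Red 7, Blue 7, Green 1, Gold 9, Silver 2, Violet 2.
Red gets 8 under Jefferson and 7 under Hamilton.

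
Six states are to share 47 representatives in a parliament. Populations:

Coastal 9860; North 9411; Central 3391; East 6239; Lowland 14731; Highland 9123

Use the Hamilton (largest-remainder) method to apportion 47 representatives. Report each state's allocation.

Coastal: 9, North: 8, Central: 3, East: 6, Lowland: 13, Highland: 8

Standard divisor: 52755 ÷ 47 ≈ 1122.447.
Standard quotas: Coastal 8.7844, North 8.3844, Central 3.0211, East 5.5584, Lowland 13.1240, Highland 8.1278.
Lower quotas: Coastal 8, North 8, Central 3, East 5, Lowland 13, Highland 8 (sum 45, leaving 2 seats).
Remainders in descending order: Coastal 0.7844, East 0.5584, North 0.3844, Highland 0.1278, Lowland 0.1240, Central 0.0211.
The surplus seats go to Coastal, East.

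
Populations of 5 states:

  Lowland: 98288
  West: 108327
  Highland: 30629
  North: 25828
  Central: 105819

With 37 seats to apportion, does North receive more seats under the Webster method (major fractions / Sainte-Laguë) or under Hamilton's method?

Webster: Lowland 10, West 11, Highland 3, North 3, Central 10.
Hamilton: Lowland 10, West 11, Highland 3, North 2, Central 11.
North gets 3 under Webster and 2 under Hamilton.

Webster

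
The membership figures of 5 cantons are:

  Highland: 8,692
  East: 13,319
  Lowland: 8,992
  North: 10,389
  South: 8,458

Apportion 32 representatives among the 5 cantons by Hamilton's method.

Highland 6, East 8, Lowland 6, North 7, South 5

Total 49850; standard divisor 49850/32 ≈ 1557.812.
Standard quotas: Highland 5.5796, East 8.5498, Lowland 5.7722, North 6.6690, South 5.4294.
Lower quotas: Highland 5, East 8, Lowland 5, North 6, South 5 (sum 29, leaving 3 seats).
Remainders in descending order: Lowland 0.7722, North 0.6690, Highland 0.5796, East 0.5498, South 0.4294.
The surplus seats go to Lowland, North, Highland.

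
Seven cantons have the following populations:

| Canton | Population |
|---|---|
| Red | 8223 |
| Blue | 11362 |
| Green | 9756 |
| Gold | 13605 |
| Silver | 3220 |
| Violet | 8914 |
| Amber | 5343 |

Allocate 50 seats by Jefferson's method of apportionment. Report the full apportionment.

Red=7, Blue=10, Green=8, Gold=12, Silver=2, Violet=7, Amber=4

Standard divisor 60423/50 ≈ 1208.46; standard quotas: Red 6.805, Blue 9.402, Green 8.073, Gold 11.258, Silver 2.665, Violet 7.376, Amber 4.421.
Rounding down gives 6, 9, 8, 11, 2, 7, 4 = 47 seats, so the divisor must be adjusted.
With modified divisor 1120: modified quotas Red 7.342, Blue 10.145, Green 8.711, Gold 12.147, Silver 2.875, Violet 7.959, Amber 4.771.
Rounding down: Red 7, Blue 10, Green 8, Gold 12, Silver 2, Violet 7, Amber 4 (total 50).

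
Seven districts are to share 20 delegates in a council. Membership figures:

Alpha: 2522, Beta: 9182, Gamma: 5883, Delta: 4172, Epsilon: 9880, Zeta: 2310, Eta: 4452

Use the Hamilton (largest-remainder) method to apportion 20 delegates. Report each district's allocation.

Standard divisor: 38401 ÷ 20 ≈ 1920.05.
Standard quotas: Alpha 1.3135, Beta 4.7822, Gamma 3.0640, Delta 2.1729, Epsilon 5.1457, Zeta 1.2031, Eta 2.3187.
Lower quotas: Alpha 1, Beta 4, Gamma 3, Delta 2, Epsilon 5, Zeta 1, Eta 2 (sum 18, leaving 2 seats).
Remainders in descending order: Beta 0.7822, Eta 0.3187, Alpha 0.3135, Zeta 0.2031, Delta 0.1729, Epsilon 0.1457, Gamma 0.0640.
The surplus seats go to Beta, Eta.

Alpha: 1, Beta: 5, Gamma: 3, Delta: 2, Epsilon: 5, Zeta: 1, Eta: 3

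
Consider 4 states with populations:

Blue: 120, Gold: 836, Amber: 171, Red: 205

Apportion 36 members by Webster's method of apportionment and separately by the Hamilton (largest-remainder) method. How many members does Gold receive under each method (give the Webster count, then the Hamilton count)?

Webster: Blue 3, Gold 22, Amber 5, Red 6.
Hamilton: Blue 3, Gold 23, Amber 5, Red 5.
Gold gets 22 under Webster and 23 under Hamilton.

22 and 23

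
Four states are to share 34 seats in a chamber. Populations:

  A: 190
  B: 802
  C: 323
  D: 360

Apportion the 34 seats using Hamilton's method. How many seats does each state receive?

A=4, B=16, C=7, D=7

Total 1675; standard divisor 1675/34 ≈ 49.265.
Standard quotas: A 3.857, B 16.279, C 6.556, D 7.307.
Lower quotas: A 3, B 16, C 6, D 7 (sum 32, leaving 2 seats).
Remainders in descending order: A 0.857, C 0.556, D 0.307, B 0.279.
Largest remainders: A, C receive the extra seats.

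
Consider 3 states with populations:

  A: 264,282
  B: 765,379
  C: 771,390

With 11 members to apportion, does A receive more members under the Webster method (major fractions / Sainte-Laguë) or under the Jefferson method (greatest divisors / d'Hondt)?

Webster

Webster: A 2, B 4, C 5.
Jefferson: A 1, B 5, C 5.
A gets 2 under Webster and 1 under Jefferson.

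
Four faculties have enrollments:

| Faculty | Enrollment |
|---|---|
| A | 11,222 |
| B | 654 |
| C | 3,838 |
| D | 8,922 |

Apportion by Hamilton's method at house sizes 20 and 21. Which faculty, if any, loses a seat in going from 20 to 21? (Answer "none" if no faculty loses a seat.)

At 20 seats: A 9, B 1, C 3, D 7.
At 21 seats: A 10, B 0, C 3, D 8.
B drops from 1 to 0.

B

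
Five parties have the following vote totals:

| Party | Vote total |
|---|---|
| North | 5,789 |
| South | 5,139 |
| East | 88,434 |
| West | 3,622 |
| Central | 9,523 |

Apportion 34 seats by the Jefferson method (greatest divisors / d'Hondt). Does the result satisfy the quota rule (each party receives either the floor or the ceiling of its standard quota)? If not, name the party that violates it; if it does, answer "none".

East

Standard quotas: North 1.749, South 1.553, East 26.725, West 1.095, Central 2.878.
Jefferson allocation: North 1, South 1, East 28, West 1, Central 3.
East has quota 26.725 (lower 26, upper 27) but receives 28 — outside the quota interval.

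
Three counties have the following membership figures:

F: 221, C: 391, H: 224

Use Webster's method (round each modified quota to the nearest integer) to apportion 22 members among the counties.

F=6, C=10, H=6

Standard divisor 836/22 ≈ 38; standard quotas: F 5.816, C 10.289, H 5.895.
Rounding to the nearest integer gives F 6, C 10, H 6 — total 22, matching the house size, so no adjustment is needed.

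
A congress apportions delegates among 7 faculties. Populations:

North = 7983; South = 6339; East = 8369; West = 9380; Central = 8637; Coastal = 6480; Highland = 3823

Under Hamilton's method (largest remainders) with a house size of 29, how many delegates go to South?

4

The standard divisor is 51011/29 = 1759.
Standard quotas: North 4.5384, South 3.6038, East 4.7578, West 5.3326, Central 4.9102, Coastal 3.6839, Highland 2.1734.
Lower quotas: North 4, South 3, East 4, West 5, Central 4, Coastal 3, Highland 2 (sum 25, leaving 4 seats).
Remainders in descending order: Central 0.9102, East 0.7578, Coastal 0.6839, South 0.6038, North 0.5384, West 0.3326, Highland 0.1734.
Largest remainders: Central, East, Coastal, South receive the extra seats.
South receives 4.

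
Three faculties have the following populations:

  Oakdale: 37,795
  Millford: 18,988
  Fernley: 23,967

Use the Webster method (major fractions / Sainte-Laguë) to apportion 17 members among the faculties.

Oakdale=8, Millford=4, Fernley=5

Standard divisor 80750/17 ≈ 4750; standard quotas: Oakdale 7.957, Millford 3.997, Fernley 5.046.
Rounding to the nearest integer gives Oakdale 8, Millford 4, Fernley 5 — total 17, matching the house size, so no adjustment is needed.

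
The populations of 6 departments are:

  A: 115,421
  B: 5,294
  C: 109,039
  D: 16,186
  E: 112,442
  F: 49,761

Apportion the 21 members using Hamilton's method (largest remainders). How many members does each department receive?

Standard divisor: 408143 ÷ 21 ≈ 19435.381.
Standard quotas: A 5.9387, B 0.2724, C 5.6103, D 0.8328, E 5.7854, F 2.5603.
Lower quotas: A 5, B 0, C 5, D 0, E 5, F 2 (sum 17, leaving 4 seats).
Remainders in descending order: A 0.9387, D 0.8328, E 0.7854, C 0.6103, F 0.5603, B 0.2724.
Largest remainders: A, D, E, C receive the extra seats.

A: 6, B: 0, C: 6, D: 1, E: 6, F: 2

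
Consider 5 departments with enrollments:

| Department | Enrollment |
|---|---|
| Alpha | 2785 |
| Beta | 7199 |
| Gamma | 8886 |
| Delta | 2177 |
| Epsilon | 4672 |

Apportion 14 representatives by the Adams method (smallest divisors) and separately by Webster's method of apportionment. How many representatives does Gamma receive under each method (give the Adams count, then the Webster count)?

4 and 5

Adams: Alpha 2, Beta 4, Gamma 4, Delta 1, Epsilon 3.
Webster: Alpha 1, Beta 4, Gamma 5, Delta 1, Epsilon 3.
Gamma gets 4 under Adams and 5 under Webster.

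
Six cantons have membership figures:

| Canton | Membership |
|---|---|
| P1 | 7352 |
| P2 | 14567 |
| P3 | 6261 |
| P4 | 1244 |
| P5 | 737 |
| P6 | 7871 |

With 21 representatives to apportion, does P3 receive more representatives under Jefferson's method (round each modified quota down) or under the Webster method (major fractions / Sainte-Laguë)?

Jefferson: P1 4, P2 9, P3 3, P4 0, P5 0, P6 5.
Webster: P1 4, P2 8, P3 4, P4 1, P5 0, P6 4.
P3 gets 3 under Jefferson and 4 under Webster.

Webster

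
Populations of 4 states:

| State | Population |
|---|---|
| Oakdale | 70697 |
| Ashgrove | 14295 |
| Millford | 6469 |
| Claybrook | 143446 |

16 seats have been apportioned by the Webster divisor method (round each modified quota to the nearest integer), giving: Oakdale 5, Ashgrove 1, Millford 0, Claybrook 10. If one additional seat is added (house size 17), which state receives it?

Claybrook

Priority for the next seat is population ÷ (current seats + 0.5).
Priorities: Oakdale 12854.000, Ashgrove 9530.000, Millford 12938.000, Claybrook 13661.524.
Highest priority: Claybrook.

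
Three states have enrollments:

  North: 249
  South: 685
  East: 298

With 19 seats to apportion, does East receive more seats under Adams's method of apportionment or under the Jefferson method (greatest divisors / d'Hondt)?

Adams

Adams: North 4, South 10, East 5.
Jefferson: North 4, South 11, East 4.
East gets 5 under Adams and 4 under Jefferson.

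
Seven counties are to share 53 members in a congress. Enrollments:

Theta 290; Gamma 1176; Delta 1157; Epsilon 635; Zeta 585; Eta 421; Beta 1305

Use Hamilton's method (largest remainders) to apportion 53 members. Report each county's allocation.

Theta: 3; Gamma: 11; Delta: 11; Epsilon: 6; Zeta: 6; Eta: 4; Beta: 12

The standard divisor is 5569/53 ≈ 105.075.
Standard quotas: Theta 2.760, Gamma 11.192, Delta 11.011, Epsilon 6.043, Zeta 5.567, Eta 4.007, Beta 12.420.
Lower quotas: Theta 2, Gamma 11, Delta 11, Epsilon 6, Zeta 5, Eta 4, Beta 12 (sum 51, leaving 2 seats).
Remainders in descending order: Theta 0.760, Zeta 0.567, Beta 0.420, Gamma 0.192, Epsilon 0.043, Delta 0.011, Eta 0.007.
Largest remainders: Theta, Zeta receive the extra seats.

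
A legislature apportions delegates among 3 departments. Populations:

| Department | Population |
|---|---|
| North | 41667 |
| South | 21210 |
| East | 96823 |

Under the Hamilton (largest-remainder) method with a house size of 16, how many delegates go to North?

4

Total 159700; standard divisor 159700/16 ≈ 9981.25.
Standard quotas: North 4.1745, South 2.1250, East 9.7005.
Lower quotas: North 4, South 2, East 9 (sum 15, leaving 1 seat).
Remainders in descending order: East 0.7005, North 0.1745, South 0.1250.
The surplus seat goes to East.
North receives 4.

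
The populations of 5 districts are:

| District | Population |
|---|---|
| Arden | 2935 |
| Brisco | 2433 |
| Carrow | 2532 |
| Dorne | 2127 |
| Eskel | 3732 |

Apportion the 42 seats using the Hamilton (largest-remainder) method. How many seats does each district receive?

Arden 9, Brisco 7, Carrow 8, Dorne 7, Eskel 11

The standard divisor is 13759/42 ≈ 327.595.
Standard quotas: Arden 8.959, Brisco 7.427, Carrow 7.729, Dorne 6.493, Eskel 11.392.
Lower quotas: Arden 8, Brisco 7, Carrow 7, Dorne 6, Eskel 11 (sum 39, leaving 3 seats).
Remainders in descending order: Arden 0.959, Carrow 0.729, Dorne 0.493, Brisco 0.427, Eskel 0.392.
Largest remainders: Arden, Carrow, Dorne receive the extra seats.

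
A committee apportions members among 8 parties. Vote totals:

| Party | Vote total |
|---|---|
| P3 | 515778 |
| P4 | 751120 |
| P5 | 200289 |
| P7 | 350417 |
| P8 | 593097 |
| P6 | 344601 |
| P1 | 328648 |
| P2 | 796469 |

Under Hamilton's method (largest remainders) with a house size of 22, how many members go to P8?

Standard divisor: 3880419 ÷ 22 ≈ 176382.682.
Standard quotas: P3 2.9242, P4 4.2585, P5 1.1355, P7 1.9867, P8 3.3626, P6 1.9537, P1 1.8633, P2 4.5156.
Lower quotas: P3 2, P4 4, P5 1, P7 1, P8 3, P6 1, P1 1, P2 4 (sum 17, leaving 5 seats).
Remainders in descending order: P7 0.9867, P6 0.9537, P3 0.9242, P1 0.8633, P2 0.5156, P8 0.3626, P4 0.2585, P5 0.1355.
Largest remainders: P7, P6, P3, P1, P2 receive the extra seats.
P8 receives 3.

3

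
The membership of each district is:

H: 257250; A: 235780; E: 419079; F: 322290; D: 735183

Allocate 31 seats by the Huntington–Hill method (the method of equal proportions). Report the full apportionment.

With divisor 64327: modified quotas H 3.999, A 3.665, E 6.515, F 5.010, D 11.429.
Geometric-mean thresholds: H √(3·4)=3.464, A √(3·4)=3.464, E √(6·7)=6.481, F √(5·6)=5.477, D √(11·12)=11.489.
Each quota rounded against its threshold gives H 4, A 4, E 7, F 5, D 11 (total 31).

H 4, A 4, E 7, F 5, D 11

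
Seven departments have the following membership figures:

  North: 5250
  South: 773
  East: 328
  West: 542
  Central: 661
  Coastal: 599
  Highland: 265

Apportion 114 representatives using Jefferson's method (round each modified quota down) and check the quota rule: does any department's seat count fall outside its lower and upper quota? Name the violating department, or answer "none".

North

Standard quotas: North 71.098, South 10.468, East 4.442, West 7.340, Central 8.952, Coastal 8.112, Highland 3.589.
Jefferson allocation: North 73, South 10, East 4, West 7, Central 9, Coastal 8, Highland 3.
North has quota 71.098 (lower 71, upper 72) but receives 73 — outside the quota interval.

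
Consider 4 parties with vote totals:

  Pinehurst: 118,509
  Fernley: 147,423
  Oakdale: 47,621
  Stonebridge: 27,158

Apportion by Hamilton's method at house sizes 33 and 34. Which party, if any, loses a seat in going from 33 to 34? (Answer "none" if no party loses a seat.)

Stonebridge

At 33 seats: Pinehurst 11, Fernley 14, Oakdale 5, Stonebridge 3.
At 34 seats: Pinehurst 12, Fernley 15, Oakdale 5, Stonebridge 2.
Stonebridge drops from 3 to 2.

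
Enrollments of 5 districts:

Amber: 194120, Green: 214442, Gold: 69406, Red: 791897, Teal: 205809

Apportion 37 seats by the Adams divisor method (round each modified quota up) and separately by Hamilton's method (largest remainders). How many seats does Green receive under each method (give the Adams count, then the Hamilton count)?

6 and 5

Adams: Amber 5, Green 6, Gold 2, Red 19, Teal 5.
Hamilton: Amber 5, Green 5, Gold 2, Red 20, Teal 5.
Green gets 6 under Adams and 5 under Hamilton.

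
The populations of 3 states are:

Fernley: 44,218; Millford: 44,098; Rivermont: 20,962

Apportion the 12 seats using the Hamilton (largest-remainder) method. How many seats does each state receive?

Fernley 5; Millford 5; Rivermont 2

The standard divisor is 109278/12 ≈ 9106.5.
Standard quotas: Fernley 4.8557, Millford 4.8425, Rivermont 2.3019.
Lower quotas: Fernley 4, Millford 4, Rivermont 2 (sum 10, leaving 2 seats).
Remainders in descending order: Fernley 0.8557, Millford 0.8425, Rivermont 0.3019.
The surplus seats go to Fernley, Millford.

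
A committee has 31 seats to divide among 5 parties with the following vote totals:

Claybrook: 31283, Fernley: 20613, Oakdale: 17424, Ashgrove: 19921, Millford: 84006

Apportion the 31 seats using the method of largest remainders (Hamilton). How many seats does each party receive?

Claybrook: 6, Fernley: 4, Oakdale: 3, Ashgrove: 3, Millford: 15

The standard divisor is 173247/31 ≈ 5588.613.
Standard quotas: Claybrook 5.5976, Fernley 3.6884, Oakdale 3.1178, Ashgrove 3.5646, Millford 15.0316.
Lower quotas: Claybrook 5, Fernley 3, Oakdale 3, Ashgrove 3, Millford 15 (sum 29, leaving 2 seats).
Remainders in descending order: Fernley 0.6884, Claybrook 0.5976, Ashgrove 0.5646, Oakdale 0.1178, Millford 0.0316.
The surplus seats go to Fernley, Claybrook.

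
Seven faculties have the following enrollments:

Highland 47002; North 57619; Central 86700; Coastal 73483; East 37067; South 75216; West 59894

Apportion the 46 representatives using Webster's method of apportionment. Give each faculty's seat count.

Standard divisor 436981/46 ≈ 9499.587; standard quotas: Highland 4.948, North 6.065, Central 9.127, Coastal 7.735, East 3.902, South 7.918, West 6.305.
Rounding to the nearest integer gives Highland 5, North 6, Central 9, Coastal 8, East 4, South 8, West 6 — total 46, matching the house size, so no adjustment is needed.

Highland 5, North 6, Central 9, Coastal 8, East 4, South 8, West 6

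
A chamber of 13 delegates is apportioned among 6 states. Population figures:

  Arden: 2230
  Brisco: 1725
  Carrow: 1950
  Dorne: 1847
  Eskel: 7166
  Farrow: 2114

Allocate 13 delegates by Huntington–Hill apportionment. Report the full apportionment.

With divisor 1344: modified quotas Arden 1.659, Brisco 1.283, Carrow 1.451, Dorne 1.374, Eskel 5.332, Farrow 1.573.
Geometric-mean thresholds: Arden √(1·2)=1.414, Brisco √(1·2)=1.414, Carrow √(1·2)=1.414, Dorne √(1·2)=1.414, Eskel √(5·6)=5.477, Farrow √(1·2)=1.414.
Each quota rounded against its threshold gives Arden 2, Brisco 1, Carrow 2, Dorne 1, Eskel 5, Farrow 2 (total 13).

Arden 2, Brisco 1, Carrow 2, Dorne 1, Eskel 5, Farrow 2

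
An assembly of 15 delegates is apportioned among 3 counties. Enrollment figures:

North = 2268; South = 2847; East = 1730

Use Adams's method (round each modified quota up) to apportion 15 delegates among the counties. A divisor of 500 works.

North 5, South 6, East 4

With modified divisor 500: modified quotas North 4.536, South 5.694, East 3.460.
Rounding up: North 5, South 6, East 4 (total 15).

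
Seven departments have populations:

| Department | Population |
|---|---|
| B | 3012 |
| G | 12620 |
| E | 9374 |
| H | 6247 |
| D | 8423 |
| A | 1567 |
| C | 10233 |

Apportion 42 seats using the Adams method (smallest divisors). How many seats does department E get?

7

Standard divisor 51476/42 ≈ 1225.619; standard quotas: B 2.458, G 10.297, E 7.648, H 5.097, D 6.872, A 1.279, C 8.349.
Rounding up gives 3, 11, 8, 6, 7, 2, 9 = 46 seats, so the divisor must be adjusted.
With modified divisor 1370: modified quotas B 2.199, G 9.212, E 6.842, H 4.560, D 6.148, A 1.144, C 7.469.
Rounding up: B 3, G 10, E 7, H 5, D 7, A 2, C 8 (total 42).
E receives 7.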